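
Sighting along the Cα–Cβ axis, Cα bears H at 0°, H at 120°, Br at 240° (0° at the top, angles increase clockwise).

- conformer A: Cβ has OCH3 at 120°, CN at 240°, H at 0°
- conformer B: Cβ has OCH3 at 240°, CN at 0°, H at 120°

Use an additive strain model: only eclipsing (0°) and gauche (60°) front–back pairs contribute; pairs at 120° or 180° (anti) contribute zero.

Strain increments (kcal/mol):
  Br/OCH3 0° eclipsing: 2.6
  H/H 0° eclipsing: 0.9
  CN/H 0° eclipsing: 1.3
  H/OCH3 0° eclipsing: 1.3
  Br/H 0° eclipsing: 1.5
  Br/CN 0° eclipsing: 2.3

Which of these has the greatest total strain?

B

A is eclipsed. H at 0° is eclipsed with H at 0° (0.9); H at 120° is eclipsed with OCH3 at 120° (1.3); Br at 240° is eclipsed with CN at 240° (2.3). Total 4.5 kcal/mol.
B is eclipsed. H at 0° is eclipsed with CN at 0° (1.3); H at 120° is eclipsed with H at 120° (0.9); Br at 240° is eclipsed with OCH3 at 240° (2.6). Total 4.8 kcal/mol.
B has the highest total (4.8 kcal/mol).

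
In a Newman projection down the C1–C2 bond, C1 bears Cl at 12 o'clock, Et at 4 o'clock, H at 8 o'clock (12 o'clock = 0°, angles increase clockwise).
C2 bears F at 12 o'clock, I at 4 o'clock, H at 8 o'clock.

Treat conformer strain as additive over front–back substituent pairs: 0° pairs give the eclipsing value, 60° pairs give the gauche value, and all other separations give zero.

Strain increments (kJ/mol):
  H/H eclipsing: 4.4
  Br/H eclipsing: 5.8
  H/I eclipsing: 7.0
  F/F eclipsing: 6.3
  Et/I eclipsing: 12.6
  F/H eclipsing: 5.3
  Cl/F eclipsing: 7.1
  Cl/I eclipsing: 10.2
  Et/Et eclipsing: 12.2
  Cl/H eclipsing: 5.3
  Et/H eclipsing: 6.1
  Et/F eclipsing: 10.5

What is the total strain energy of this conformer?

This conformer is eclipsed. Cl at 0° is eclipsed with F at 0° (7.1); Et at 120° is eclipsed with I at 120° (12.6); H at 240° is eclipsed with H at 240° (4.4). Total 24.1 kJ/mol.

24.1 kJ/mol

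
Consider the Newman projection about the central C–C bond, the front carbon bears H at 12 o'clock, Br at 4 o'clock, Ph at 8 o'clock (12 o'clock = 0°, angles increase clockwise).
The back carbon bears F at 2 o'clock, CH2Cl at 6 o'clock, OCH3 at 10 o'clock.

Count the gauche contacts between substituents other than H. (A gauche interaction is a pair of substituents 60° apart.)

Non-H gauche pairs: Br(120°)/F(60°); Br(120°)/CH2Cl(180°); Ph(240°)/CH2Cl(180°); Ph(240°)/OCH3(300°) — 4 interactions.

4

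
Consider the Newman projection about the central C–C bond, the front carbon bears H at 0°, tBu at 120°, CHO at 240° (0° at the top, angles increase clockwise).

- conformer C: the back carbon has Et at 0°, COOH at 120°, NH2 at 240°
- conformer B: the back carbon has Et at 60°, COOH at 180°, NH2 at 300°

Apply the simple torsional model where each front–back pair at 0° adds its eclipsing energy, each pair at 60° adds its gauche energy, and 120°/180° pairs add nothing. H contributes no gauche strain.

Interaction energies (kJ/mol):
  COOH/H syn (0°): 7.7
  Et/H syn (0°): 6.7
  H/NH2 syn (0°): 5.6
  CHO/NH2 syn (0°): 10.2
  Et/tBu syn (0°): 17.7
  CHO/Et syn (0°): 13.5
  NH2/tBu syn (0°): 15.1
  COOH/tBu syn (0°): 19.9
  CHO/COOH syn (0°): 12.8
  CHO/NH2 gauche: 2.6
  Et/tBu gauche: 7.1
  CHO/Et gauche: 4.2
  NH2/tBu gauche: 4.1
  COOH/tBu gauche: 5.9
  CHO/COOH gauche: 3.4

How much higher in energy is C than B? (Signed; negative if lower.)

+17.8 kJ/mol

C is eclipsed. H at 0° is eclipsed with Et at 0° (6.7); tBu at 120° is eclipsed with COOH at 120° (19.9); CHO at 240° is eclipsed with NH2 at 240° (10.2). Total 36.8 kJ/mol.
B is staggered. tBu at 120° is gauche with Et at 60° (7.1); tBu at 120° is gauche with COOH at 180° (5.9); CHO at 240° is gauche with COOH at 180° (3.4); CHO at 240° is gauche with NH2 at 300° (2.6). Total 19.0 kJ/mol.
E(C) − E(B) = 36.8 − 19.0 = +17.8 kJ/mol.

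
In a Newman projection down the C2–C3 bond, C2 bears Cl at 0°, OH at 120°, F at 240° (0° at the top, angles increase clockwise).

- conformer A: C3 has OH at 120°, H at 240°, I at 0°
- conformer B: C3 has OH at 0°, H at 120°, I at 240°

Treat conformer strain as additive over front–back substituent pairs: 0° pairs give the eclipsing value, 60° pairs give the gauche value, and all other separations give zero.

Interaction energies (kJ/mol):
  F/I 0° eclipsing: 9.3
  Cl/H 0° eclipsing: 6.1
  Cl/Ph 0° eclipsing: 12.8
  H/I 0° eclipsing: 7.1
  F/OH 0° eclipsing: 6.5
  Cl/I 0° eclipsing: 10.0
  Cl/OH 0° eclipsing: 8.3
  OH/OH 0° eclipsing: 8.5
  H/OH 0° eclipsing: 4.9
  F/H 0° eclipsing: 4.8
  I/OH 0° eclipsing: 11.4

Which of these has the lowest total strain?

B

A is eclipsed. Cl at 0° is eclipsed with I at 0° (10.0); OH at 120° is eclipsed with OH at 120° (8.5); F at 240° is eclipsed with H at 240° (4.8). Total 23.3 kJ/mol.
B is eclipsed. Cl at 0° is eclipsed with OH at 0° (8.3); OH at 120° is eclipsed with H at 120° (4.9); F at 240° is eclipsed with I at 240° (9.3). Total 22.5 kJ/mol.
B has the lowest total (22.5 kJ/mol).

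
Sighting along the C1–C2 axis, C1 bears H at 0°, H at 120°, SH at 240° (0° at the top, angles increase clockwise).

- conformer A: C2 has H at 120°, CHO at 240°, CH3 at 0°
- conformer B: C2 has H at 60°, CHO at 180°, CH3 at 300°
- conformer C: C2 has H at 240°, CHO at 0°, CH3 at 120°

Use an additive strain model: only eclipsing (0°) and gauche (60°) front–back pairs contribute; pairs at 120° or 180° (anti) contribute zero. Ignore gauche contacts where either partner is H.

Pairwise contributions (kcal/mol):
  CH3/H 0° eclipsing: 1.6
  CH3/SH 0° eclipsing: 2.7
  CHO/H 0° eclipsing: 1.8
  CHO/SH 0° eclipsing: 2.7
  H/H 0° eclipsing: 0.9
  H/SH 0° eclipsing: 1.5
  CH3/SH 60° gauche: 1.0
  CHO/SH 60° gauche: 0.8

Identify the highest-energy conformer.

A

A (eclipsed): H(0°)/CH3(0°) eclipsed 1.6; H(120°)/H(120°) eclipsed 0.9; SH(240°)/CHO(240°) eclipsed 2.7 → 5.2 kcal/mol.
B (staggered): SH(240°)/CHO(180°) gauche 0.8; SH(240°)/CH3(300°) gauche 1.0 → 1.8 kcal/mol.
C (eclipsed): H(0°)/CHO(0°) eclipsed 1.8; H(120°)/CH3(120°) eclipsed 1.6; SH(240°)/H(240°) eclipsed 1.5 → 4.9 kcal/mol.
A has the highest total (5.2 kcal/mol).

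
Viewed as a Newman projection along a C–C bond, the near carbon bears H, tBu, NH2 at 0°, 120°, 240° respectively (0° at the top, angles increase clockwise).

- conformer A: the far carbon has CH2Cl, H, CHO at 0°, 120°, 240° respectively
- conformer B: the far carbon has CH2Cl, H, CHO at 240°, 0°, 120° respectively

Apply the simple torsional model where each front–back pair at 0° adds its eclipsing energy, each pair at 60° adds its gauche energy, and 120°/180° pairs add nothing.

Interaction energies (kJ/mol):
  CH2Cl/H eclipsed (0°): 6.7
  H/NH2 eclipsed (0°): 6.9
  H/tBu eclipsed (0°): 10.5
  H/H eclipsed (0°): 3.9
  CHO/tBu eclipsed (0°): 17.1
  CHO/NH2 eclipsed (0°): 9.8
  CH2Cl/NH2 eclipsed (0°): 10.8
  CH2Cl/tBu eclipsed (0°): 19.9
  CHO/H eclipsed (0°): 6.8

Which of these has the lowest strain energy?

A (eclipsed): H(0°)/CH2Cl(0°) eclipsed 6.7; tBu(120°)/H(120°) eclipsed 10.5; NH2(240°)/CHO(240°) eclipsed 9.8 → 27.0 kJ/mol.
B (eclipsed): H(0°)/H(0°) eclipsed 3.9; tBu(120°)/CHO(120°) eclipsed 17.1; NH2(240°)/CH2Cl(240°) eclipsed 10.8 → 31.8 kJ/mol.
A has the lowest total (27.0 kJ/mol).

A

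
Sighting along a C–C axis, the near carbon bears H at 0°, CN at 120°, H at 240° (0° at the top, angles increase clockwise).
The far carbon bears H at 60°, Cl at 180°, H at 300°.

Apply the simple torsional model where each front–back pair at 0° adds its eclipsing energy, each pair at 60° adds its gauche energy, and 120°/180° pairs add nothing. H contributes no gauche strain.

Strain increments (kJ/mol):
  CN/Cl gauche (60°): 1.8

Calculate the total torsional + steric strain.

1.8 kJ/mol

This conformer (staggered): CN–Cl gauche; 1.8 = 1.8 kJ/mol.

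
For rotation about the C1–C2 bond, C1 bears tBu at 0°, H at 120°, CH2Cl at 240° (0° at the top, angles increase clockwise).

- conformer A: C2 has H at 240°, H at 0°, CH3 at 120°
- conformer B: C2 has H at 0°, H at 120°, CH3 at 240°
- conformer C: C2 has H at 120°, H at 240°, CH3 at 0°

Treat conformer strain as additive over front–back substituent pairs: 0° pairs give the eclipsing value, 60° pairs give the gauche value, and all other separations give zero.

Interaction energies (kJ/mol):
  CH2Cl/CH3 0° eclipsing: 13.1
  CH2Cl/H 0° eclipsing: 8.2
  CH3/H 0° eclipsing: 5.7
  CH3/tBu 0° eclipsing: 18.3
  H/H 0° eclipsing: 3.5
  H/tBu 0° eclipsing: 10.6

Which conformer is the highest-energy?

A (eclipsed): tBu(0°)/H(0°) eclipsed 10.6; H(120°)/CH3(120°) eclipsed 5.7; CH2Cl(240°)/H(240°) eclipsed 8.2 → 24.5 kJ/mol.
B (eclipsed): tBu(0°)/H(0°) eclipsed 10.6; H(120°)/H(120°) eclipsed 3.5; CH2Cl(240°)/CH3(240°) eclipsed 13.1 → 27.2 kJ/mol.
C (eclipsed): tBu(0°)/CH3(0°) eclipsed 18.3; H(120°)/H(120°) eclipsed 3.5; CH2Cl(240°)/H(240°) eclipsed 8.2 → 30.0 kJ/mol.
C has the highest total (30.0 kJ/mol).

C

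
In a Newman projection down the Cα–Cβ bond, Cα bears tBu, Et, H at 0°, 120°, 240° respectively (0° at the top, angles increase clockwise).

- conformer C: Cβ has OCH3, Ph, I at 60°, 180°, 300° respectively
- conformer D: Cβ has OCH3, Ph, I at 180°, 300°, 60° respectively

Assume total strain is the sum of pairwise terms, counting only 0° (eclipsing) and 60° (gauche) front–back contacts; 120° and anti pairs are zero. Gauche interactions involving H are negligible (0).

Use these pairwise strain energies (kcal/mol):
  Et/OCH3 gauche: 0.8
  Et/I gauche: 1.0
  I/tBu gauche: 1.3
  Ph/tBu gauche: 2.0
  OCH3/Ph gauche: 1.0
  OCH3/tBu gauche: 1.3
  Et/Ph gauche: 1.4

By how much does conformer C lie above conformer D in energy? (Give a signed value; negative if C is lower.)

C (staggered): tBu–OCH3 gauche, tBu–I gauche, Et–OCH3 gauche, Et–Ph gauche; 1.3 + 1.3 + 0.8 + 1.4 = 4.8 kcal/mol.
D (staggered): tBu–Ph gauche, tBu–I gauche, Et–OCH3 gauche, Et–I gauche; 2.0 + 1.3 + 0.8 + 1.0 = 5.1 kcal/mol.
E(C) − E(D) = 4.8 − 5.1 = -0.3 kcal/mol.

-0.3 kcal/mol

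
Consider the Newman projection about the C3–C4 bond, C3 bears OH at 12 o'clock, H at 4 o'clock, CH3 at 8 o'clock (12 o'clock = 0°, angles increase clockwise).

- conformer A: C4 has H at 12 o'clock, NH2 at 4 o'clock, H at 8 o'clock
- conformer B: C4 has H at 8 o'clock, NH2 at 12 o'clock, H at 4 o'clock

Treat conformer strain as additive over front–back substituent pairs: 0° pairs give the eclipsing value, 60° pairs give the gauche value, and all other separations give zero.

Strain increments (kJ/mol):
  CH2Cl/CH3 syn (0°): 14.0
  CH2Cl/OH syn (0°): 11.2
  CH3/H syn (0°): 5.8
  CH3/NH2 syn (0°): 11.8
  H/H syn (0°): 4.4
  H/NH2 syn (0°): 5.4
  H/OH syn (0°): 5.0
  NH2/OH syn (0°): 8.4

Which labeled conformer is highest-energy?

B

A (eclipsed): OH(0°)/H(0°) eclipsed 5.0; H(120°)/NH2(120°) eclipsed 5.4; CH3(240°)/H(240°) eclipsed 5.8 → 16.2 kJ/mol.
B (eclipsed): OH(0°)/NH2(0°) eclipsed 8.4; H(120°)/H(120°) eclipsed 4.4; CH3(240°)/H(240°) eclipsed 5.8 → 18.6 kJ/mol.
B has the highest total (18.6 kJ/mol).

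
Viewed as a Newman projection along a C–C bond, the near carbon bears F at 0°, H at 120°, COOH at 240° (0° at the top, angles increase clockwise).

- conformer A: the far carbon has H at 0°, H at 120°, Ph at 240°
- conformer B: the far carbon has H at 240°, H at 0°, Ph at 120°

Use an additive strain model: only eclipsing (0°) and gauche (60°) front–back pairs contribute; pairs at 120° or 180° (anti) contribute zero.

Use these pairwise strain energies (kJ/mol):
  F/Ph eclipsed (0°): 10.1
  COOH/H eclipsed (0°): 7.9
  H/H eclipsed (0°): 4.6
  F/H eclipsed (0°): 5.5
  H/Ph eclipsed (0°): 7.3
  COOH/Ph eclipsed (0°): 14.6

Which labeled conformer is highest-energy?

A

A (eclipsed): F(0°)/H(0°) eclipsed 5.5; H(120°)/H(120°) eclipsed 4.6; COOH(240°)/Ph(240°) eclipsed 14.6 → 24.7 kJ/mol.
B (eclipsed): F(0°)/H(0°) eclipsed 5.5; H(120°)/Ph(120°) eclipsed 7.3; COOH(240°)/H(240°) eclipsed 7.9 → 20.7 kJ/mol.
A has the highest total (24.7 kJ/mol).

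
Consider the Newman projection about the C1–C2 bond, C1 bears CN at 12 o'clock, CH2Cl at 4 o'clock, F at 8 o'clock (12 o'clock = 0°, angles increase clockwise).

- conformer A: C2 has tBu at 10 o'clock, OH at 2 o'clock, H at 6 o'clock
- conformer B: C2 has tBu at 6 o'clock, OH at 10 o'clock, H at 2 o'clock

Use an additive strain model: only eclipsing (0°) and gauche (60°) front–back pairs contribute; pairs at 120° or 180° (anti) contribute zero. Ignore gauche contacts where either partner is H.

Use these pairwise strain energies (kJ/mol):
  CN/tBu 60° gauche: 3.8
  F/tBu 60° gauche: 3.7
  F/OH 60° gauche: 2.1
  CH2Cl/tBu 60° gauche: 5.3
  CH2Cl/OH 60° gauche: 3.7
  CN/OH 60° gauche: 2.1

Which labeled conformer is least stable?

A

A (staggered): CN–tBu gauche, CN–OH gauche, CH2Cl–OH gauche, F–tBu gauche; 3.8 + 2.1 + 3.7 + 3.7 = 13.3 kJ/mol.
B (staggered): CN–OH gauche, CH2Cl–tBu gauche, F–tBu gauche, F–OH gauche; 2.1 + 5.3 + 3.7 + 2.1 = 13.2 kJ/mol.
A has the highest total (13.3 kJ/mol).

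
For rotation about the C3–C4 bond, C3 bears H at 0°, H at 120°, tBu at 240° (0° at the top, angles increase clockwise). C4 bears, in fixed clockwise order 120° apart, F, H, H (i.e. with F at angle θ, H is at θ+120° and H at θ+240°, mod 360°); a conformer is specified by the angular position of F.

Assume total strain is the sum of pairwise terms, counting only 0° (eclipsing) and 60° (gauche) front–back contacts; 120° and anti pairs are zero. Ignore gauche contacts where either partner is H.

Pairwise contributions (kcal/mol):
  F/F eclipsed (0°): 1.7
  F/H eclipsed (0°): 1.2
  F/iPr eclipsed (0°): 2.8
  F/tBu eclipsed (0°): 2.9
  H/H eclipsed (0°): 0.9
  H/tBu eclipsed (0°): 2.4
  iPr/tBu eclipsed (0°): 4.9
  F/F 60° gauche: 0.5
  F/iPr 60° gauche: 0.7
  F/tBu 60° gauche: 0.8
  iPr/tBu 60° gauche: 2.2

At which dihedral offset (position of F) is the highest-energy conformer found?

240°

F at 0° is eclipsed. H at 0° is eclipsed with F at 0° (1.2); H at 120° is eclipsed with H at 120° (0.9); tBu at 240° is eclipsed with H at 240° (2.4). Total 4.5 kcal/mol.
F at 60° (staggered): no non-H gauche contacts → 0.0 kcal/mol.
F at 120° is eclipsed. H at 0° is eclipsed with H at 0° (0.9); H at 120° is eclipsed with F at 120° (1.2); tBu at 240° is eclipsed with H at 240° (2.4). Total 4.5 kcal/mol.
F at 180° is staggered. tBu at 240° is gauche with F at 180° (0.8). Total 0.8 kcal/mol.
F at 240° is eclipsed. H at 0° is eclipsed with H at 0° (0.9); H at 120° is eclipsed with H at 120° (0.9); tBu at 240° is eclipsed with F at 240° (2.9). Total 4.7 kcal/mol.
F at 300° is staggered. tBu at 240° is gauche with F at 300° (0.8). Total 0.8 kcal/mol.
The maximum (4.7 kcal/mol) occurs with F at 240°.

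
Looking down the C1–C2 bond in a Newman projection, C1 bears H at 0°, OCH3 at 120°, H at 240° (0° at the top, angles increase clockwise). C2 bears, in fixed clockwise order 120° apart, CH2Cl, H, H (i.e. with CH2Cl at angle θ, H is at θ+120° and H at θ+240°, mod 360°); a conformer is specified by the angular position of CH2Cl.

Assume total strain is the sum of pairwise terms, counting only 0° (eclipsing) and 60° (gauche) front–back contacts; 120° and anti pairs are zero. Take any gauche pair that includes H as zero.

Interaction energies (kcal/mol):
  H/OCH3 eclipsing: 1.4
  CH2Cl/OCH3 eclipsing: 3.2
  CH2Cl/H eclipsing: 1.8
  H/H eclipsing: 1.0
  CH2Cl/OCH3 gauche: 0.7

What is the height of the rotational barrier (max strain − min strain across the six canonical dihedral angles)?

CH2Cl at 0° (eclipsed): H–CH2Cl eclipsed, OCH3–H eclipsed, H–H eclipsed; 1.8 + 1.4 + 1.0 = 4.2 kcal/mol.
CH2Cl at 60° (staggered): OCH3–CH2Cl gauche; 0.7 = 0.7 kcal/mol.
CH2Cl at 120° (eclipsed): H–H eclipsed, OCH3–CH2Cl eclipsed, H–H eclipsed; 1.0 + 3.2 + 1.0 = 5.2 kcal/mol.
CH2Cl at 180° (staggered): OCH3–CH2Cl gauche; 0.7 = 0.7 kcal/mol.
CH2Cl at 240° (eclipsed): H–H eclipsed, OCH3–H eclipsed, H–CH2Cl eclipsed; 1.0 + 1.4 + 1.8 = 4.2 kcal/mol.
CH2Cl at 300° (staggered): no non-H gauche contacts → 0.0 kcal/mol.
Max at 120° (5.2 kcal/mol), min at 300° (0.0 kcal/mol); barrier = 5.2 kcal/mol.

5.2 kcal/mol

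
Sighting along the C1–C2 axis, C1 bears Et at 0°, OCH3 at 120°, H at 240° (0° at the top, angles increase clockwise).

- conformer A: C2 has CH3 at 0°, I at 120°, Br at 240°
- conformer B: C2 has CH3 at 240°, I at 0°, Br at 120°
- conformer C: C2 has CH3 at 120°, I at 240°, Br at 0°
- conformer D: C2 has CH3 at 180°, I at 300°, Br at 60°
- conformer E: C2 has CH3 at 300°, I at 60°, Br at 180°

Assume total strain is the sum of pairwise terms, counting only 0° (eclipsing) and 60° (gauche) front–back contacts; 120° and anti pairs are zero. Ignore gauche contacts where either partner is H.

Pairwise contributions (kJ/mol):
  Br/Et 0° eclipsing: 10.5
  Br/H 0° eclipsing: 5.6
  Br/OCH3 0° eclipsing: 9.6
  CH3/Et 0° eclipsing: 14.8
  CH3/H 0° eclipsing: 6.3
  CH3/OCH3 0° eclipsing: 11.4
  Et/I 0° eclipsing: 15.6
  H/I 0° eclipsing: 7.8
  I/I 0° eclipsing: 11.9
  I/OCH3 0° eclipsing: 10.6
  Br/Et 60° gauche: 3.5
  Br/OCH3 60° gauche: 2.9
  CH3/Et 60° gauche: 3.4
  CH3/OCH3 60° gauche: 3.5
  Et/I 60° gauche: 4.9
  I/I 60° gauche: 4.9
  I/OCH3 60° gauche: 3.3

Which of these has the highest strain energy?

B

A (eclipsed): Et(0°)/CH3(0°) eclipsed 14.8; OCH3(120°)/I(120°) eclipsed 10.6; H(240°)/Br(240°) eclipsed 5.6 → 31.0 kJ/mol.
B (eclipsed): Et(0°)/I(0°) eclipsed 15.6; OCH3(120°)/Br(120°) eclipsed 9.6; H(240°)/CH3(240°) eclipsed 6.3 → 31.5 kJ/mol.
C (eclipsed): Et(0°)/Br(0°) eclipsed 10.5; OCH3(120°)/CH3(120°) eclipsed 11.4; H(240°)/I(240°) eclipsed 7.8 → 29.7 kJ/mol.
D (staggered): Et(0°)/I(300°) gauche 4.9; Et(0°)/Br(60°) gauche 3.5; OCH3(120°)/CH3(180°) gauche 3.5; OCH3(120°)/Br(60°) gauche 2.9 → 14.8 kJ/mol.
E (staggered): Et(0°)/CH3(300°) gauche 3.4; Et(0°)/I(60°) gauche 4.9; OCH3(120°)/I(60°) gauche 3.3; OCH3(120°)/Br(180°) gauche 2.9 → 14.5 kJ/mol.
B has the highest total (31.5 kJ/mol).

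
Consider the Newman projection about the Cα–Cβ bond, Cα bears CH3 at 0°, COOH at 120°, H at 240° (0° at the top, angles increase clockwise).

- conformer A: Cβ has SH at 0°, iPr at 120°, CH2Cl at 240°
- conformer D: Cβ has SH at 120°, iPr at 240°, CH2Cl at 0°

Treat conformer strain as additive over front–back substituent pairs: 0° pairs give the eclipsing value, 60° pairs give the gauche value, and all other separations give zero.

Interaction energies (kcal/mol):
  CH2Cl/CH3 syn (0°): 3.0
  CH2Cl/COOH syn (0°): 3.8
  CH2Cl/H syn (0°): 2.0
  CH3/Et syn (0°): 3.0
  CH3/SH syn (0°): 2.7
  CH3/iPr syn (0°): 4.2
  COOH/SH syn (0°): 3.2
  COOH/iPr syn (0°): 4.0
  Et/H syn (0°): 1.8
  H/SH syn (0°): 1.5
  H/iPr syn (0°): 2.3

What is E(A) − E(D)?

+0.2 kcal/mol

A (eclipsed): CH3(0°)/SH(0°) eclipsed 2.7; COOH(120°)/iPr(120°) eclipsed 4.0; H(240°)/CH2Cl(240°) eclipsed 2.0 → 8.7 kcal/mol.
D (eclipsed): CH3(0°)/CH2Cl(0°) eclipsed 3.0; COOH(120°)/SH(120°) eclipsed 3.2; H(240°)/iPr(240°) eclipsed 2.3 → 8.5 kcal/mol.
E(A) − E(D) = 8.7 − 8.5 = +0.2 kcal/mol.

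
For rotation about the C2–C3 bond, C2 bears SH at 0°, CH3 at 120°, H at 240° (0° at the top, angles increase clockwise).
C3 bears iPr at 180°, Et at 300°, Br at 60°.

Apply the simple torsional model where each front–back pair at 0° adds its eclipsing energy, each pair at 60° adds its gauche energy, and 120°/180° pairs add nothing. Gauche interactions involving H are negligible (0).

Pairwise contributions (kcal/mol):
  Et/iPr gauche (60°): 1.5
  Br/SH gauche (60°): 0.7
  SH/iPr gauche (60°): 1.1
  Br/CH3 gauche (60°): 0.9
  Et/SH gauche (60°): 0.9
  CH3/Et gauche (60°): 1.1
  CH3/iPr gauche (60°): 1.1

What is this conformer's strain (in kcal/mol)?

This conformer (staggered): SH(0°)/Et(300°) gauche 0.9; SH(0°)/Br(60°) gauche 0.7; CH3(120°)/iPr(180°) gauche 1.1; CH3(120°)/Br(60°) gauche 0.9 → 3.6 kcal/mol.

3.6 kcal/mol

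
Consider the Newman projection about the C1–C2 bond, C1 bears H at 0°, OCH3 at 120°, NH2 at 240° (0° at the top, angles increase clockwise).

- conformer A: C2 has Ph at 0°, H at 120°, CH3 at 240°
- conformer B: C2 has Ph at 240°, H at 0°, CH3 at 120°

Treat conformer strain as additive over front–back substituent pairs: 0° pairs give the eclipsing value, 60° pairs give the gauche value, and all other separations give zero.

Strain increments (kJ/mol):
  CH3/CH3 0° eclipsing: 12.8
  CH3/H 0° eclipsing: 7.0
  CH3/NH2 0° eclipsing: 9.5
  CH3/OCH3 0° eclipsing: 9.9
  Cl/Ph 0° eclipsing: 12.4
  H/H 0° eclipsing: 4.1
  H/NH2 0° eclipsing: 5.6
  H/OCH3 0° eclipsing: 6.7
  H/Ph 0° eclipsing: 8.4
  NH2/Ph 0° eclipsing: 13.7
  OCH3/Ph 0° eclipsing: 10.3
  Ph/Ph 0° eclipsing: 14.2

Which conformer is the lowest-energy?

A

A (eclipsed): H–Ph eclipsed, OCH3–H eclipsed, NH2–CH3 eclipsed; 8.4 + 6.7 + 9.5 = 24.6 kJ/mol.
B (eclipsed): H–H eclipsed, OCH3–CH3 eclipsed, NH2–Ph eclipsed; 4.1 + 9.9 + 13.7 = 27.7 kJ/mol.
A has the lowest total (24.6 kJ/mol).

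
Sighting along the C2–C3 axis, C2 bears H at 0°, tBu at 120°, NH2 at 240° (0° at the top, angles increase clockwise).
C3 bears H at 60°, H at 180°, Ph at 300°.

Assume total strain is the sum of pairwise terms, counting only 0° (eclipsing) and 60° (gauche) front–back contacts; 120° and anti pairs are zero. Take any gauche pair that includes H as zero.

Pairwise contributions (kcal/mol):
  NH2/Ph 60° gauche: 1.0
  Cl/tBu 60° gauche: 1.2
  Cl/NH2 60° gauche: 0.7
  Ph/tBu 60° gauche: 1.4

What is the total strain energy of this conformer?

This conformer (staggered): NH2(240°)/Ph(300°) gauche 1.0 → 1.0 kcal/mol.

1.0 kcal/mol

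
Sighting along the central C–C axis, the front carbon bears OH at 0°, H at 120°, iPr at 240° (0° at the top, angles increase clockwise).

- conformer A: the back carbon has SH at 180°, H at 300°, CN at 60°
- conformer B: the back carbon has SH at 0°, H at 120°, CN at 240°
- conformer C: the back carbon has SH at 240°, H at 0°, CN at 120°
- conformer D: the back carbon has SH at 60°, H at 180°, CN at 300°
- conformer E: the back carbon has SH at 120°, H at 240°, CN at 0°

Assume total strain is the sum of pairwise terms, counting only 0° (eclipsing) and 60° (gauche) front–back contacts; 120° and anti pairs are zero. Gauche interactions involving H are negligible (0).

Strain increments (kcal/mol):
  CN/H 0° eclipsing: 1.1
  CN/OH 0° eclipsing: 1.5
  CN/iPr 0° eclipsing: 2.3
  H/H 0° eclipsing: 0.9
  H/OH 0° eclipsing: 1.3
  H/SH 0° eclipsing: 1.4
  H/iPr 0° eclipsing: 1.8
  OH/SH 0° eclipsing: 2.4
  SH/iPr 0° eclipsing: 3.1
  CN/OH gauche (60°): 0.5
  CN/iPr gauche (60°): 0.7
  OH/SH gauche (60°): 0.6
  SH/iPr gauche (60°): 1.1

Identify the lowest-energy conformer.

A

A (staggered): OH(0°)/CN(60°) gauche 0.5; iPr(240°)/SH(180°) gauche 1.1 → 1.6 kcal/mol.
B (eclipsed): OH(0°)/SH(0°) eclipsed 2.4; H(120°)/H(120°) eclipsed 0.9; iPr(240°)/CN(240°) eclipsed 2.3 → 5.6 kcal/mol.
C (eclipsed): OH(0°)/H(0°) eclipsed 1.3; H(120°)/CN(120°) eclipsed 1.1; iPr(240°)/SH(240°) eclipsed 3.1 → 5.5 kcal/mol.
D (staggered): OH(0°)/SH(60°) gauche 0.6; OH(0°)/CN(300°) gauche 0.5; iPr(240°)/CN(300°) gauche 0.7 → 1.8 kcal/mol.
E (eclipsed): OH(0°)/CN(0°) eclipsed 1.5; H(120°)/SH(120°) eclipsed 1.4; iPr(240°)/H(240°) eclipsed 1.8 → 4.7 kcal/mol.
A has the lowest total (1.6 kcal/mol).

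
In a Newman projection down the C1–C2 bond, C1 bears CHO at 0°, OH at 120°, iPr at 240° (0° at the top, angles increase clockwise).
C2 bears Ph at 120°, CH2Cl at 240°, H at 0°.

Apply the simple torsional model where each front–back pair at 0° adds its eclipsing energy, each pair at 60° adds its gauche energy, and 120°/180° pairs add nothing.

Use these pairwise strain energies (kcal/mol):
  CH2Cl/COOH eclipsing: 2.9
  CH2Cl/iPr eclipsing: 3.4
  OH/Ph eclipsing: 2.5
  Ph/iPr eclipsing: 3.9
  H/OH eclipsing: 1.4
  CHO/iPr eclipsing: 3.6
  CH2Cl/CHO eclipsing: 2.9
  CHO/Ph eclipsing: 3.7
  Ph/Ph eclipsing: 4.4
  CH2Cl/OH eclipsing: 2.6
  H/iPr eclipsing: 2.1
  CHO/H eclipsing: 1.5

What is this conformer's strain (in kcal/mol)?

This conformer (eclipsed): CHO–H eclipsed, OH–Ph eclipsed, iPr–CH2Cl eclipsed; 1.5 + 2.5 + 3.4 = 7.4 kcal/mol.

7.4 kcal/mol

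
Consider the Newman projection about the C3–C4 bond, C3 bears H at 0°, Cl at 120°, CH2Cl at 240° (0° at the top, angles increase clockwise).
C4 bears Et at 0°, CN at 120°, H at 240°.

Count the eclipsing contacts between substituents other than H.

Non-H eclipsing pairs: Cl(120°)/CN(120°) — 1 interaction.

1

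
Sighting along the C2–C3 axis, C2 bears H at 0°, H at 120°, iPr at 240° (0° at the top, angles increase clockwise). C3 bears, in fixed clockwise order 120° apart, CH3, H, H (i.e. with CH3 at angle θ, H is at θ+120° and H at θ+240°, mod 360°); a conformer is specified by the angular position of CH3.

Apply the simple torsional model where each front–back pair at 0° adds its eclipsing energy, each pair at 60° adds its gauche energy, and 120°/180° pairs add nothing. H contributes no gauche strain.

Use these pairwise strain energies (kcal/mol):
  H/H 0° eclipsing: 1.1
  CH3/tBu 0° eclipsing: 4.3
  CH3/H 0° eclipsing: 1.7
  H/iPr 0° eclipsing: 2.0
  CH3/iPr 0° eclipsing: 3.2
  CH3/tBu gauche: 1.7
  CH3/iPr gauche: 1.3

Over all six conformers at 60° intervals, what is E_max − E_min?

5.4 kcal/mol

CH3 at 0° is eclipsed. H at 0° is eclipsed with CH3 at 0° (1.7); H at 120° is eclipsed with H at 120° (1.1); iPr at 240° is eclipsed with H at 240° (2.0). Total 4.8 kcal/mol.
CH3 at 60° (staggered): no non-H gauche contacts → 0.0 kcal/mol.
CH3 at 120° is eclipsed. H at 0° is eclipsed with H at 0° (1.1); H at 120° is eclipsed with CH3 at 120° (1.7); iPr at 240° is eclipsed with H at 240° (2.0). Total 4.8 kcal/mol.
CH3 at 180° is staggered. iPr at 240° is gauche with CH3 at 180° (1.3). Total 1.3 kcal/mol.
CH3 at 240° is eclipsed. H at 0° is eclipsed with H at 0° (1.1); H at 120° is eclipsed with H at 120° (1.1); iPr at 240° is eclipsed with CH3 at 240° (3.2). Total 5.4 kcal/mol.
CH3 at 300° is staggered. iPr at 240° is gauche with CH3 at 300° (1.3). Total 1.3 kcal/mol.
Max at 240° (5.4 kcal/mol), min at 60° (0.0 kcal/mol); barrier = 5.4 kcal/mol.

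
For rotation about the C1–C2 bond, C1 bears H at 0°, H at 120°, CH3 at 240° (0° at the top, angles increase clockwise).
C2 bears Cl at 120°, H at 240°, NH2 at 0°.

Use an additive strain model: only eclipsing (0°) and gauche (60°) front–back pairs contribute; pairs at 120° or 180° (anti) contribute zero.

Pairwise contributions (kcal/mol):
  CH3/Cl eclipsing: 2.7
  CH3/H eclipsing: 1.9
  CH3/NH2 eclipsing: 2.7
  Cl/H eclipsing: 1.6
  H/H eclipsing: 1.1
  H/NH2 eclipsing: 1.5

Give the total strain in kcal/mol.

5.0 kcal/mol

This conformer is eclipsed. H at 0° is eclipsed with NH2 at 0° (1.5); H at 120° is eclipsed with Cl at 120° (1.6); CH3 at 240° is eclipsed with H at 240° (1.9). Total 5.0 kcal/mol.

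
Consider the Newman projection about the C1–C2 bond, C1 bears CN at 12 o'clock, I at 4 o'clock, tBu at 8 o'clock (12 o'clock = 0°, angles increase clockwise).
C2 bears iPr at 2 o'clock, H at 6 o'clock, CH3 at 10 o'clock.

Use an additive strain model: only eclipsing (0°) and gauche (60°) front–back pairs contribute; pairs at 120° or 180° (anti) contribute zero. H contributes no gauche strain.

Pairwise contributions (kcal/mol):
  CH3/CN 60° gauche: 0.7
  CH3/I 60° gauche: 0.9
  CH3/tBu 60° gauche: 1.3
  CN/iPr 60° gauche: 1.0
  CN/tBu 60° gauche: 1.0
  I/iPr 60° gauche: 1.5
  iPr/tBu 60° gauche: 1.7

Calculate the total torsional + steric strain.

4.5 kcal/mol

This conformer is staggered. CN at 0° is gauche with iPr at 60° (1.0); CN at 0° is gauche with CH3 at 300° (0.7); I at 120° is gauche with iPr at 60° (1.5); tBu at 240° is gauche with CH3 at 300° (1.3). Total 4.5 kcal/mol.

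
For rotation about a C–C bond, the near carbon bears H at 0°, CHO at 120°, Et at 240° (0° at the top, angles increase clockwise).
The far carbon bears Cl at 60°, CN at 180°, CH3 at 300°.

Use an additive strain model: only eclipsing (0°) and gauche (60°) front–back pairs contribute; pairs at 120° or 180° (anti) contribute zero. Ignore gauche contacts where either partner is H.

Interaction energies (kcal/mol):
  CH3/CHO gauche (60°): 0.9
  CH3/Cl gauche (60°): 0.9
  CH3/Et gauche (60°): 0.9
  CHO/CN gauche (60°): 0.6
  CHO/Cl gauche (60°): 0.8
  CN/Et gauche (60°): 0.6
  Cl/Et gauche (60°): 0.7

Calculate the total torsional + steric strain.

2.9 kcal/mol

This conformer (staggered): CHO(120°)/Cl(60°) gauche 0.8; CHO(120°)/CN(180°) gauche 0.6; Et(240°)/CN(180°) gauche 0.6; Et(240°)/CH3(300°) gauche 0.9 → 2.9 kcal/mol.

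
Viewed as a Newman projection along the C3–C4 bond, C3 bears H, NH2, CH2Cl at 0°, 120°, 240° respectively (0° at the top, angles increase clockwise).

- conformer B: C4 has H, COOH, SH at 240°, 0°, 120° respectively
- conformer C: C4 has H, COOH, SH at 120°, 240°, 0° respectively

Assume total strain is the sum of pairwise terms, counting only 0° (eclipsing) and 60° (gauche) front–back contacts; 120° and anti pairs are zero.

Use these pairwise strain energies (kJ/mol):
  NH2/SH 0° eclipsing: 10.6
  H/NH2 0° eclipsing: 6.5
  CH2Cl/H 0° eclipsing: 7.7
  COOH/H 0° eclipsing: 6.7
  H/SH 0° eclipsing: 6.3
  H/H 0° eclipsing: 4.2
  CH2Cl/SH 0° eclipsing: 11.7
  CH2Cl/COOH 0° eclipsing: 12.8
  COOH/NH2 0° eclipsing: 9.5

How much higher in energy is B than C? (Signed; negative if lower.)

-0.6 kJ/mol

B (eclipsed): H(0°)/COOH(0°) eclipsed 6.7; NH2(120°)/SH(120°) eclipsed 10.6; CH2Cl(240°)/H(240°) eclipsed 7.7 → 25.0 kJ/mol.
C (eclipsed): H(0°)/SH(0°) eclipsed 6.3; NH2(120°)/H(120°) eclipsed 6.5; CH2Cl(240°)/COOH(240°) eclipsed 12.8 → 25.6 kJ/mol.
E(B) − E(C) = 25.0 − 25.6 = -0.6 kJ/mol.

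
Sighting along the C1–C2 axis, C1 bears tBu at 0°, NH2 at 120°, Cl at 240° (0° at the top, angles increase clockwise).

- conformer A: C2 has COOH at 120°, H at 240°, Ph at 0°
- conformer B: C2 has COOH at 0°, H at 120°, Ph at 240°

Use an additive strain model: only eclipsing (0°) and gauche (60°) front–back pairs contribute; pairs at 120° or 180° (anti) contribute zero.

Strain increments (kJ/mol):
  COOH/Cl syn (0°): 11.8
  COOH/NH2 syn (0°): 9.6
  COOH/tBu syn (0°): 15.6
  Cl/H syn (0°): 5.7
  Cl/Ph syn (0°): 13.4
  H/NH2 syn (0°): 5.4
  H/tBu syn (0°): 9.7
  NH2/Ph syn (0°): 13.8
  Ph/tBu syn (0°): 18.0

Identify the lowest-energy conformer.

A (eclipsed): tBu–Ph eclipsed, NH2–COOH eclipsed, Cl–H eclipsed; 18.0 + 9.6 + 5.7 = 33.3 kJ/mol.
B (eclipsed): tBu–COOH eclipsed, NH2–H eclipsed, Cl–Ph eclipsed; 15.6 + 5.4 + 13.4 = 34.4 kJ/mol.
A has the lowest total (33.3 kJ/mol).

A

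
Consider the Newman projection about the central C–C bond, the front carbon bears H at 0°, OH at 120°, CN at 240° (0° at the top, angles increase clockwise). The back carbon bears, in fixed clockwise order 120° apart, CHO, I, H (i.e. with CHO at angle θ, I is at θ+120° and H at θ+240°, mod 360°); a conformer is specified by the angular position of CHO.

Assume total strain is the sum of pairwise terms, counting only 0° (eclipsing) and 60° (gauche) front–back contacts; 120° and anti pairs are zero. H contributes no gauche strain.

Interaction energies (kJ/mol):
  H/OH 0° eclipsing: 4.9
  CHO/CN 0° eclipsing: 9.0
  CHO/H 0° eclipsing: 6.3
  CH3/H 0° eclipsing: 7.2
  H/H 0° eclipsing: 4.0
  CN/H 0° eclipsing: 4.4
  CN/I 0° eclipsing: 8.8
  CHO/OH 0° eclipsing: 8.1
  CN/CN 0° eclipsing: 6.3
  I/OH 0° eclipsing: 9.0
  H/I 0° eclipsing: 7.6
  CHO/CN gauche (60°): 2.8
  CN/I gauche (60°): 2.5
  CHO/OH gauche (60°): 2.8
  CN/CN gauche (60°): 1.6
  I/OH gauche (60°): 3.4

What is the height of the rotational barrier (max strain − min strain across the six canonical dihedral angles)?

15.3 kJ/mol

CHO at 0° (eclipsed): H–CHO eclipsed, OH–I eclipsed, CN–H eclipsed; 6.3 + 9.0 + 4.4 = 19.7 kJ/mol.
CHO at 60° (staggered): OH–CHO gauche, OH–I gauche, CN–I gauche; 2.8 + 3.4 + 2.5 = 8.7 kJ/mol.
CHO at 120° (eclipsed): H–H eclipsed, OH–CHO eclipsed, CN–I eclipsed; 4.0 + 8.1 + 8.8 = 20.9 kJ/mol.
CHO at 180° (staggered): OH–CHO gauche, CN–CHO gauche, CN–I gauche; 2.8 + 2.8 + 2.5 = 8.1 kJ/mol.
CHO at 240° (eclipsed): H–I eclipsed, OH–H eclipsed, CN–CHO eclipsed; 7.6 + 4.9 + 9.0 = 21.5 kJ/mol.
CHO at 300° (staggered): OH–I gauche, CN–CHO gauche; 3.4 + 2.8 = 6.2 kJ/mol.
Max at 240° (21.5 kJ/mol), min at 300° (6.2 kJ/mol); barrier = 15.3 kJ/mol.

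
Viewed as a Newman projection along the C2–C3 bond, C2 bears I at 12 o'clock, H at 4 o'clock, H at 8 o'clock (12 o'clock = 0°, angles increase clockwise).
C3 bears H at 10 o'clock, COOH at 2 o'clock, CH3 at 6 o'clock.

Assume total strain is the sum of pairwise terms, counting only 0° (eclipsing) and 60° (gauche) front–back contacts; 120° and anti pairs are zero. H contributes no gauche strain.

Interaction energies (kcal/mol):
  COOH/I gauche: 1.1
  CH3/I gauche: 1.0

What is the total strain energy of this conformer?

1.1 kcal/mol

This conformer (staggered): I(0°)/COOH(60°) gauche 1.1 → 1.1 kcal/mol.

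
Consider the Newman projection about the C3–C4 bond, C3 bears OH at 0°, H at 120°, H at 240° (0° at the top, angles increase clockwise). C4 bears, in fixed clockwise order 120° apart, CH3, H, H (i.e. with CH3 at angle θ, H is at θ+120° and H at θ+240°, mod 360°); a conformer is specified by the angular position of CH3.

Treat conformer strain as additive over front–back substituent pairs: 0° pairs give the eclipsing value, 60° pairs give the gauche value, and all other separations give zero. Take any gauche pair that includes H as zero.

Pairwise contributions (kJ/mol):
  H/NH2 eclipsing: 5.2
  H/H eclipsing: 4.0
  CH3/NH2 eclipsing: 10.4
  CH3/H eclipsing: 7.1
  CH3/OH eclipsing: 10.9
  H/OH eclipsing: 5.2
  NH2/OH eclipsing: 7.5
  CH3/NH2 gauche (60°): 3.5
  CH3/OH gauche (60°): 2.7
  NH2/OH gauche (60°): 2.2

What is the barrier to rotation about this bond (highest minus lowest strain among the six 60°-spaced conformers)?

18.9 kJ/mol

CH3 at 0° is eclipsed. OH at 0° is eclipsed with CH3 at 0° (10.9); H at 120° is eclipsed with H at 120° (4.0); H at 240° is eclipsed with H at 240° (4.0). Total 18.9 kJ/mol.
CH3 at 60° is staggered. OH at 0° is gauche with CH3 at 60° (2.7). Total 2.7 kJ/mol.
CH3 at 120° is eclipsed. OH at 0° is eclipsed with H at 0° (5.2); H at 120° is eclipsed with CH3 at 120° (7.1); H at 240° is eclipsed with H at 240° (4.0). Total 16.3 kJ/mol.
CH3 at 180° (staggered): no non-H gauche contacts → 0.0 kJ/mol.
CH3 at 240° is eclipsed. OH at 0° is eclipsed with H at 0° (5.2); H at 120° is eclipsed with H at 120° (4.0); H at 240° is eclipsed with CH3 at 240° (7.1). Total 16.3 kJ/mol.
CH3 at 300° is staggered. OH at 0° is gauche with CH3 at 300° (2.7). Total 2.7 kJ/mol.
Max at 0° (18.9 kJ/mol), min at 180° (0.0 kJ/mol); barrier = 18.9 kJ/mol.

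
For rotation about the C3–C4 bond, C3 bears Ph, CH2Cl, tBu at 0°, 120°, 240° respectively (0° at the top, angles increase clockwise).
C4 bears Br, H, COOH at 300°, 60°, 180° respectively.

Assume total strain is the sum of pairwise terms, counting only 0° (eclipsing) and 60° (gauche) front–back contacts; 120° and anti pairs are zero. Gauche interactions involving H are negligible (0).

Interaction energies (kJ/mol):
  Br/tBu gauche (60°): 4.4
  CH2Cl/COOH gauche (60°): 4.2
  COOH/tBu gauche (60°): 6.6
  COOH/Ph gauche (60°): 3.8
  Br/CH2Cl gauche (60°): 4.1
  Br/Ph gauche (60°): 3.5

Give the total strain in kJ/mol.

This conformer is staggered. Ph at 0° is gauche with Br at 300° (3.5); CH2Cl at 120° is gauche with COOH at 180° (4.2); tBu at 240° is gauche with Br at 300° (4.4); tBu at 240° is gauche with COOH at 180° (6.6). Total 18.7 kJ/mol.

18.7 kJ/mol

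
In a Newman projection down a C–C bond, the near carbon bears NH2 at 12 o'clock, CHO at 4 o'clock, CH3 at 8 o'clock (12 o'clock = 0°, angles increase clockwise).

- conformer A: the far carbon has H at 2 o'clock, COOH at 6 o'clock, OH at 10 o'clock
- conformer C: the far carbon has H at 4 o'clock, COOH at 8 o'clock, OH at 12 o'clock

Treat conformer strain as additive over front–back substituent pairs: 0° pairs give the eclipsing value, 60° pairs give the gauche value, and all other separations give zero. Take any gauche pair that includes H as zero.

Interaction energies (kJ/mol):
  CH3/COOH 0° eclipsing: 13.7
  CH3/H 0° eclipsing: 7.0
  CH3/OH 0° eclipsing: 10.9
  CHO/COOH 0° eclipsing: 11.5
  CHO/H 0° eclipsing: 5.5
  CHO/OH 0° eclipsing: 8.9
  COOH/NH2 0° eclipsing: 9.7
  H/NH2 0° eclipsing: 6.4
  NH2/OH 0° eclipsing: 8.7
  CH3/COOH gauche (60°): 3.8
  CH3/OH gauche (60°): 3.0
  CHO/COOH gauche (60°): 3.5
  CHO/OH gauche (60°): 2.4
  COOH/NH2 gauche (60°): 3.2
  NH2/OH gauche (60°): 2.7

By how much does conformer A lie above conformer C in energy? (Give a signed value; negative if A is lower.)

A (staggered): NH2(0°)/OH(300°) gauche 2.7; CHO(120°)/COOH(180°) gauche 3.5; CH3(240°)/COOH(180°) gauche 3.8; CH3(240°)/OH(300°) gauche 3.0 → 13.0 kJ/mol.
C (eclipsed): NH2(0°)/OH(0°) eclipsed 8.7; CHO(120°)/H(120°) eclipsed 5.5; CH3(240°)/COOH(240°) eclipsed 13.7 → 27.9 kJ/mol.
E(A) − E(C) = 13.0 − 27.9 = -14.9 kJ/mol.

-14.9 kJ/mol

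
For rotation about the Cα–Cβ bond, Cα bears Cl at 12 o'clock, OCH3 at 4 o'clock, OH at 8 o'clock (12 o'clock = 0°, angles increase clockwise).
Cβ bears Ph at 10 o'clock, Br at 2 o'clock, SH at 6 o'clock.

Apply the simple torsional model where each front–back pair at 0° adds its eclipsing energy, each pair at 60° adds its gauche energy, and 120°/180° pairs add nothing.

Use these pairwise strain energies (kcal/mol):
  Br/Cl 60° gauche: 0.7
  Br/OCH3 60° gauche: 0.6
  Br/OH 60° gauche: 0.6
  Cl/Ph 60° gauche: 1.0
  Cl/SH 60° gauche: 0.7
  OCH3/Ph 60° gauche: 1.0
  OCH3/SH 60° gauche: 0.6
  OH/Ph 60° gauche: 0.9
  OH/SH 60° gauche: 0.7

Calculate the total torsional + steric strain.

4.5 kcal/mol

This conformer (staggered): Cl–Ph gauche, Cl–Br gauche, OCH3–Br gauche, OCH3–SH gauche, OH–Ph gauche, OH–SH gauche; 1.0 + 0.7 + 0.6 + 0.6 + 0.9 + 0.7 = 4.5 kcal/mol.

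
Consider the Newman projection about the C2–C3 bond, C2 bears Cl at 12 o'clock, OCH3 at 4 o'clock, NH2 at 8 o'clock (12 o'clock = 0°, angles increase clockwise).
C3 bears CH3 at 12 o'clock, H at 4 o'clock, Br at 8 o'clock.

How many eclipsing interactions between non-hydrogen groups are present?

Non-H eclipsing pairs: Cl(0°)/CH3(0°); NH2(240°)/Br(240°) — 2 interactions.

2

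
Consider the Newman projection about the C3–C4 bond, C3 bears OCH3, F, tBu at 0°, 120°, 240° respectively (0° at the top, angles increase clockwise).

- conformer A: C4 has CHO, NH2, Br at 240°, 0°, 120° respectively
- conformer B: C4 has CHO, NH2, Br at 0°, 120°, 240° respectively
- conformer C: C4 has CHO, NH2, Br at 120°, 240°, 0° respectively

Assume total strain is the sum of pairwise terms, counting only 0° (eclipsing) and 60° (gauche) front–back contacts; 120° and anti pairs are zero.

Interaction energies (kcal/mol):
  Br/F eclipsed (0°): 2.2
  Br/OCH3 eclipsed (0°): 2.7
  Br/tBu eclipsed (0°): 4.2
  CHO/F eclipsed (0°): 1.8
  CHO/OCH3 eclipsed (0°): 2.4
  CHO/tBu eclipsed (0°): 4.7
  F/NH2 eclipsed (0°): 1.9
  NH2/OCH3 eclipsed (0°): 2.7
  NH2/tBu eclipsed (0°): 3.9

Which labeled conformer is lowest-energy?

C

A (eclipsed): OCH3(0°)/NH2(0°) eclipsed 2.7; F(120°)/Br(120°) eclipsed 2.2; tBu(240°)/CHO(240°) eclipsed 4.7 → 9.6 kcal/mol.
B (eclipsed): OCH3(0°)/CHO(0°) eclipsed 2.4; F(120°)/NH2(120°) eclipsed 1.9; tBu(240°)/Br(240°) eclipsed 4.2 → 8.5 kcal/mol.
C (eclipsed): OCH3(0°)/Br(0°) eclipsed 2.7; F(120°)/CHO(120°) eclipsed 1.8; tBu(240°)/NH2(240°) eclipsed 3.9 → 8.4 kcal/mol.
C has the lowest total (8.4 kcal/mol).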